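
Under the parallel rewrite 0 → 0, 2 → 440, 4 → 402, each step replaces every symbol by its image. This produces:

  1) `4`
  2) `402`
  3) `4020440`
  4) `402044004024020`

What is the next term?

4020440040240200402044040204400

Replace each of the 15 characters of 402044004024020 in place — 402 0 440 0 402 402 0 0 402 0 440 402 0 440 0 — and concatenate.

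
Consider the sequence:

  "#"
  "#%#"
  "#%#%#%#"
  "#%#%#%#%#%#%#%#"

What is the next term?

#%#%#%#%#%#%#%#%#%#%#%#%#%#%#%#

s(k+1) = s(k)·%·s(k) — each term doubles the last with '%' between the halves.
So the next term is two copies of #%#%#%#%#%#%#%# with '%' between the halves.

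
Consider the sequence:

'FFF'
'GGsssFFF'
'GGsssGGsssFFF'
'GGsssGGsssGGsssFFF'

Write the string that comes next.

Every step adds GGsss at the front: s(k+1) = GGsss·s(k).
One more step from GGsssGGsssGGsssFFF gives the answer.

GGsssGGsssGGsssGGsssFFF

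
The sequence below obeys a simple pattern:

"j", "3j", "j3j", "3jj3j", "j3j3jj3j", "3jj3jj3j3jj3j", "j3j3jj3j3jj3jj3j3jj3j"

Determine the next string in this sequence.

3jj3jj3j3jj3jj3j3jj3j3jj3jj3j3jj3j

This is a Fibonacci-style word recurrence s(k) = s(k−2)·s(k−1): e.g. j·3j = j3j.
So term 8 is 3jj3jj3j3jj3j·j3j3jj3j3jj3jj3j3jj3j.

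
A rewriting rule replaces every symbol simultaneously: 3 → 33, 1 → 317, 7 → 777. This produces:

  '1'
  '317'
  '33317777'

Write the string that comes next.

333333317777777777777

Apply φ to 33317777 symbol by symbol: 3→33, 3→33, 3→33, 1→317, 7→777, 7→777, 7→777, 7→777; joined: 33 33 33 317 777 777 777 777.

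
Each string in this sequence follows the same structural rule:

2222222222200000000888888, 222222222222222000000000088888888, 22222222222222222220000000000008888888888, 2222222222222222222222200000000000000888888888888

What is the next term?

Reading off run lengths: 2 runs 11, 15, 19, 23; 0 runs 8, 10, 12, 14; 8 runs 6, 8, 10, 12 — each is linear in n, where the shown terms are n = 3, 4, 5, 6.
At n = 7 the blocks have lengths 27, 16, 14.

222222222222222222222222222000000000000000088888888888888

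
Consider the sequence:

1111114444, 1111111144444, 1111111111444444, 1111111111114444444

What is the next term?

1111111111111144444444

Each string has the form 1^{2n} 4^{n+1}, where the shown terms are n = 3, 4, 5, 6.
At n = 7 the blocks have lengths 14, 8.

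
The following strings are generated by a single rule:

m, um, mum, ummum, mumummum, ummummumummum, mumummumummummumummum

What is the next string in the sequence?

ummummumummummumummumummummumummum

This is a Fibonacci-style word recurrence s(k) = s(k−2)·s(k−1): e.g. m·um = mum.
Continuing: ummummumummum · mumummumummummumummum gives term 8.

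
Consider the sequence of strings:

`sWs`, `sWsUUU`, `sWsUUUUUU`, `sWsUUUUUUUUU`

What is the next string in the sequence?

The strings grow by a fixed suffix UUU each time.
So the next term is sWsUUUUUUUUU·UUU.

sWsUUUUUUUUUUUU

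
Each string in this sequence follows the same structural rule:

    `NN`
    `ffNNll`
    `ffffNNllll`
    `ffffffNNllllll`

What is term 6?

Every step adds ff to the front and ll to the end of the previous string.
From ffffffNNllllll, 2 further steps: ffffffNNllllll → ffffffffNNllllllll → (answer).

ffffffffffNNllllllllll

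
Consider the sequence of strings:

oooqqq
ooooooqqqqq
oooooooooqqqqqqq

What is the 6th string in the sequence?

Term n consists of 3n o's, followed by 2n+1 q's (n = 1, 2, …).
At n = 6 the blocks have lengths 18, 13.

ooooooooooooooooooqqqqqqqqqqqqq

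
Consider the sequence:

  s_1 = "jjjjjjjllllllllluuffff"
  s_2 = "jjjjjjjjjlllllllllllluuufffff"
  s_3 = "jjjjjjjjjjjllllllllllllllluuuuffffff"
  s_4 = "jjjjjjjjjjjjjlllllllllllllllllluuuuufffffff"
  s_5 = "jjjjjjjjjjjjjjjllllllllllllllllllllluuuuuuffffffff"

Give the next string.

Term n consists of 2n+1 j's, followed by 3n l's, followed by n-1 u's, followed by n+1 f's, where the shown terms are n = 3, 4, 5, 6, 7.
For the next term, n = 8, so the run lengths are 17, 24, 7, 9.

jjjjjjjjjjjjjjjjjlllllllllllllllllllllllluuuuuuufffffffff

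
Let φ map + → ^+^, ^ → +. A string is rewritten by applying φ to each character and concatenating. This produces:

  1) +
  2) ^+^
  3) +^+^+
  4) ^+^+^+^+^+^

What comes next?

+^+^+^+^+^+^+^+^+^+^+

Expanding ^+^+^+^+^+^: ^→+, +→^+^, ^→+, +→^+^, ^→+, +→^+^, ^→+, +→^+^, ^→+, +→^+^, ^→+. Concatenated: + ^+^ + ^+^ + ^+^ + ^+^ + ^+^ +.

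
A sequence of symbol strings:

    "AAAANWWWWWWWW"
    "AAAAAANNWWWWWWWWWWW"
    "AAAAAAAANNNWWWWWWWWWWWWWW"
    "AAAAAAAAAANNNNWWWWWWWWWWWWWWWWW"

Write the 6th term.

Reading off run lengths: A runs 4, 6, 8, 10; N runs 1, 2, 3, 4; W runs 8, 11, 14, 17 — each is linear in n, where the shown terms are n = 2, 3, 4, 5.
For term 6, n = 7, so the run lengths are 14, 6, 23.

AAAAAAAAAAAAAANNNNNNWWWWWWWWWWWWWWWWWWWWWWW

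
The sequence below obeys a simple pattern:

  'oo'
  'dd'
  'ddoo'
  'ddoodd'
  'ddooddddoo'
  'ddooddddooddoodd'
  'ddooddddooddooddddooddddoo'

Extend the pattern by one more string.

ddooddddooddooddddooddddooddooddddooddoodd

Each term (from the third on) is the previous term followed by the one before it: term 3 = dd·oo = ddoo.
The next term joins ddooddddooddooddddooddddoo and ddooddddooddoodd.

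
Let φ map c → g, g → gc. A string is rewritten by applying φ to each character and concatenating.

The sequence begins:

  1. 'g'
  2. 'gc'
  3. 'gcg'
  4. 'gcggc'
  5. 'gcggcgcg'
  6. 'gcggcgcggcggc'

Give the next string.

gcggcgcggcggcgcggcgcg

Applying the rule to each of the 13 symbols of gcggcgcggcggc gives the pieces gc g gc gc g gc g gc gc g gc gc g, which concatenate to the answer.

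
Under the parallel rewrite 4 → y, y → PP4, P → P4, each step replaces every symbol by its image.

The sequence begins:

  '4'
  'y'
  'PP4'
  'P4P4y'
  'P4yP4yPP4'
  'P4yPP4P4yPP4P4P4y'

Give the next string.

P4yPP4P4P4yP4yPP4P4P4yP4yP4yPP4

φ(P4yPP4P4yPP4P4P4y) expands symbol-by-symbol to P4 y PP4 P4 P4 y P4 y PP4 P4 P4 y P4 y P4 y PP4; joining the 17 pieces gives the next term.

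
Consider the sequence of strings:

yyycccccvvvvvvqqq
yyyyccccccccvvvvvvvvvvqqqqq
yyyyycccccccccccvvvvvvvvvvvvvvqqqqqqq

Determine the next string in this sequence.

yyyyyyccccccccccccccvvvvvvvvvvvvvvvvvvqqqqqqqqq

Each string has the form y^{n+1} c^{3n-1} v^{4n-2} q^{2n-1}, where the shown terms are n = 2, 3, 4.
At n = 5 the blocks have lengths 6, 14, 18, 9.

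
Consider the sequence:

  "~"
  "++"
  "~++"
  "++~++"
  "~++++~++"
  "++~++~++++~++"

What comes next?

~++++~++++~++~++++~++

This is a Fibonacci-style word recurrence s(k) = s(k−2)·s(k−1): e.g. ~·++ = ~++.
So term 7 is ~++++~++·++~++~++++~++.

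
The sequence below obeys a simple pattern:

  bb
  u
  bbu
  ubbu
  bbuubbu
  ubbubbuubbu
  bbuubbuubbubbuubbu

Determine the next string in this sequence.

Each term (from the third on) is the two preceding terms concatenated in order: term 3 = bb·u = bbu.
Continuing: ubbubbuubbu · bbuubbuubbubbuubbu gives term 8.

ubbubbuubbubbuubbuubbubbuubbu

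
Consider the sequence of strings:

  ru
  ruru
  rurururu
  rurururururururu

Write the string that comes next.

s(k+1) = s(k)·s(k) — each term doubles the last.
One more doubling of rurururururururu gives the answer.

rurururururururururururururururu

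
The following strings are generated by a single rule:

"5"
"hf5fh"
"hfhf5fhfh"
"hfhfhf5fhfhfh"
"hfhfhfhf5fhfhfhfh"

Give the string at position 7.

hfhfhfhfhfhf5fhfhfhfhfhfh

s(k+1) = hf·s(k)·fh, so each term gains hf as a prefix and fh as a suffix.
From hfhfhfhf5fhfhfhfh, 2 further steps: hfhfhfhf5fhfhfhfh → hfhfhfhfhf5fhfhfhfhfh → (answer).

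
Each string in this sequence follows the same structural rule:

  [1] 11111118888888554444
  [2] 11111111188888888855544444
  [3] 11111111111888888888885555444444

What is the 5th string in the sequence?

11111111111111188888888888888855555544444444

Term n consists of 2n+1 1's, followed by 2n+1 8's, followed by n-1 5's, followed by n+1 4's, where the shown terms are n = 3, 4, 5.
At n = 7 the blocks have lengths 15, 15, 6, 8.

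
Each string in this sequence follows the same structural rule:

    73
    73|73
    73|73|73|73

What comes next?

73|73|73|73|73|73|73|73

s(k+1) = s(k)·|·s(k) — each term doubles the last with '|' between the halves.
One more doubling of 73|73|73|73 gives the answer.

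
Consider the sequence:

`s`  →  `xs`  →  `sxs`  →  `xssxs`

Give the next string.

sxsxssxs

Each term (from the third on) is the two preceding terms concatenated in order: term 3 = s·xs = sxs.
The next term joins sxs and xssxs.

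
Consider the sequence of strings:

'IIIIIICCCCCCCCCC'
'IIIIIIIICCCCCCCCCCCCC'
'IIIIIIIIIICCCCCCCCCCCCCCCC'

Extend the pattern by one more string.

IIIIIIIIIIIICCCCCCCCCCCCCCCCCCC

The n-th term is 2n I's then 3n+1 C's, where the shown terms are n = 3, 4, 5.
At n = 6 the blocks have lengths 12, 19.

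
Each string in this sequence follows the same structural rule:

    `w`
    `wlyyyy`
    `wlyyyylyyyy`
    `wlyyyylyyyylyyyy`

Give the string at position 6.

wlyyyylyyyylyyyylyyyylyyyy

Every step adds lyyyy to the end: s(k+1) = s(k)·lyyyy.
From wlyyyylyyyylyyyy, 2 further steps: wlyyyylyyyylyyyy → wlyyyylyyyylyyyylyyyy → (answer).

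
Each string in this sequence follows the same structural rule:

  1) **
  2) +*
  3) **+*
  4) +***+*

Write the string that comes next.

This is a Fibonacci-style word recurrence s(k) = s(k−2)·s(k−1): e.g. **·+* = **+*.
Continuing: **+* · +***+* gives term 5.

**+*+***+*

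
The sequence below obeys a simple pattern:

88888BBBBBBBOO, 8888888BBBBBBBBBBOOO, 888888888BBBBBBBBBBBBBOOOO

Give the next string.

Reading off run lengths: 8 runs 5, 7, 9; B runs 7, 10, 13; O runs 2, 3, 4 — each is linear in n, where the shown terms are n = 2, 3, 4.
Setting n = 5 gives 11, 16, 5 characters in each block.

88888888888BBBBBBBBBBBBBBBBOOOOO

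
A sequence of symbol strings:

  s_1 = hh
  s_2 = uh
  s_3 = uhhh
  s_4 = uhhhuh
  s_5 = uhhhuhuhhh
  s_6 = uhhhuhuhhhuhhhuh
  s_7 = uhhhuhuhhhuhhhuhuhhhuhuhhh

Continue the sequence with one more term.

uhhhuhuhhhuhhhuhuhhhuhuhhhuhhhuhuhhhuhhhuh

From term 3 onward, concatenate the last term with the second-to-last: uh·hh = uhhh, uhhh·uh = uhhhuh, …
Continuing: uhhhuhuhhhuhhhuhuhhhuhuhhh · uhhhuhuhhhuhhhuh gives term 8.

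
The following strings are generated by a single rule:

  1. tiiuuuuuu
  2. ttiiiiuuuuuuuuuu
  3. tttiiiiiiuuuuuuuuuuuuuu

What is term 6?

The n-th term is n t's then 2n i's then 4n+2 u's (n = 1, 2, …).
At n = 6 the blocks have lengths 6, 12, 26.

ttttttiiiiiiiiiiiiuuuuuuuuuuuuuuuuuuuuuuuuuu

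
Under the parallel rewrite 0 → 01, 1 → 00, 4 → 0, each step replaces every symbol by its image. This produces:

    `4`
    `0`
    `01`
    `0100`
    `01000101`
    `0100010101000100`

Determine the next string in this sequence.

Rewriting the 16 symbols of 0100010101000100 one by one yields 01 00 01 01 01 00 01 00 01 00 01 01 01 00 01 01; concatenated:

01000101010001000100010101000101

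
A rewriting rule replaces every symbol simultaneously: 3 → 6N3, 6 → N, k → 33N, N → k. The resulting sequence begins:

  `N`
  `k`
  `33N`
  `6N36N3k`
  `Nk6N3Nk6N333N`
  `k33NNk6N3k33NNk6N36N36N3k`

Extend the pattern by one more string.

Rewriting the 25 symbols of k33NNk6N3k33NNk6N36N36N3k one by one yields 33N 6N3 6N3 k k 33N N k 6N3 33N 6N3 6N3 k k 33N N k 6N3 N k 6N3 N k 6N3 33N; concatenated:

33N6N36N3kk33NNk6N333N6N36N3kk33NNk6N3Nk6N3Nk6N333N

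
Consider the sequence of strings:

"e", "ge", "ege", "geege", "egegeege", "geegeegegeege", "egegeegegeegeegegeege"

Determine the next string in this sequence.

This is a Fibonacci-style word recurrence s(k) = s(k−2)·s(k−1): e.g. e·ge = ege.
The next term joins geegeegegeege and egegeegegeegeegegeege.

geegeegegeegeegegeegegeegeegegeege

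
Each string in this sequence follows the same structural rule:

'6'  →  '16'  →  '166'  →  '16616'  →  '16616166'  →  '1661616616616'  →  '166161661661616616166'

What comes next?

1661616616616166161661661616616616

This is a Fibonacci-style word recurrence s(k) = s(k−1)·s(k−2): e.g. 16·6 = 166.
The next term joins 166161661661616616166 and 1661616616616.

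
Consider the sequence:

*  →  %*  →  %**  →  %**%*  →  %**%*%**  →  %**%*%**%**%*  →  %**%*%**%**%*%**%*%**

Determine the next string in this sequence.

Each term (from the third on) is the previous term followed by the one before it: term 3 = %*·* = %**.
So term 8 is %**%*%**%**%*%**%*%**·%**%*%**%**%*.

%**%*%**%**%*%**%*%**%**%*%**%**%*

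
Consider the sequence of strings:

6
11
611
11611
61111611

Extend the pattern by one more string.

1161161111611

Each term (from the third on) is the two preceding terms concatenated in order: term 3 = 6·11 = 611.
So term 6 is 11611·61111611.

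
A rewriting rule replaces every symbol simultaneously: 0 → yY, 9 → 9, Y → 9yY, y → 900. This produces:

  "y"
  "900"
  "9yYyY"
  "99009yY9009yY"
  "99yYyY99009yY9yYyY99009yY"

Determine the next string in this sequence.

Rewriting the 25 symbols of 99yYyY99009yY9yYyY99009yY one by one yields 9 9 900 9yY 900 9yY 9 9 yY yY 9 900 9yY 9 900 9yY 900 9yY 9 9 yY yY 9 900 9yY; concatenated:

999009yY9009yY99yYyY99009yY99009yY9009yY99yYyY99009yY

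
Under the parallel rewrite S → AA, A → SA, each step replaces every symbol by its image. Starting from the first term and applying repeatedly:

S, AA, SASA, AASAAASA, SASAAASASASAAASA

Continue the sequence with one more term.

Applying the rule to each of the 16 symbols of SASAAASASASAAASA gives the pieces AA SA AA SA SA SA AA SA AA SA AA SA SA SA AA SA, which concatenate to the answer.

AASAAASASASAAASAAASAAASASASAAASA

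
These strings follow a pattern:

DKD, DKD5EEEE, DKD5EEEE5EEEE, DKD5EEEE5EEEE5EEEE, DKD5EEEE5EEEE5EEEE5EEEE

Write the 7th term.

DKD5EEEE5EEEE5EEEE5EEEE5EEEE5EEEE

The strings grow by a fixed suffix 5EEEE each time.
From DKD5EEEE5EEEE5EEEE5EEEE, 2 further steps: DKD5EEEE5EEEE5EEEE5EEEE → DKD5EEEE5EEEE5EEEE5EEEE5EEEE → (answer).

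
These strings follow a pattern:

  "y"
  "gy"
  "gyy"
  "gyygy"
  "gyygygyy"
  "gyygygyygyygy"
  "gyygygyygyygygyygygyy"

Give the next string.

Each term (from the third on) is the previous term followed by the one before it: term 3 = gy·y = gyy.
The next term joins gyygygyygyygygyygygyy and gyygygyygyygy.

gyygygyygyygygyygygyygyygygyygyygy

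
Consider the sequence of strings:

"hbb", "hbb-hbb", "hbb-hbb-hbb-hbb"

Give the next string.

hbb-hbb-hbb-hbb-hbb-hbb-hbb-hbb

s(k+1) = s(k)·-·s(k) — each term doubles the last with '-' between the halves.
One more doubling of hbb-hbb-hbb-hbb gives the answer.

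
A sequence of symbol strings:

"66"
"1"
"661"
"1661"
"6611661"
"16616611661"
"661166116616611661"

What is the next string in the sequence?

16616611661661166116616611661

Each term (from the third on) is the two preceding terms concatenated in order: term 3 = 66·1 = 661.
So term 8 is 16616611661·661166116616611661.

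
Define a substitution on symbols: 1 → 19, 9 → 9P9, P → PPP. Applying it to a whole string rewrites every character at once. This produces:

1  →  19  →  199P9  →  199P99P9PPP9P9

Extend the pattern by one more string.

Applying the rule to each of the 14 symbols of 199P99P9PPP9P9 gives the pieces 19 9P9 9P9 PPP 9P9 9P9 PPP 9P9 PPP PPP PPP 9P9 PPP 9P9, which concatenate to the answer.

199P99P9PPP9P99P9PPP9P9PPPPPPPPP9P9PPP9P9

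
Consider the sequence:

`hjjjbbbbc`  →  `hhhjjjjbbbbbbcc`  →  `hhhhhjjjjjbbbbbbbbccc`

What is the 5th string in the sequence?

Reading off run lengths: h runs 1, 3, 5; j runs 3, 4, 5; b runs 4, 6, 8; c runs 1, 2, 3 — each is linear in n (n = 1, 2, …).
At n = 5 the blocks have lengths 9, 7, 12, 5.

hhhhhhhhhjjjjjjjbbbbbbbbbbbbccccc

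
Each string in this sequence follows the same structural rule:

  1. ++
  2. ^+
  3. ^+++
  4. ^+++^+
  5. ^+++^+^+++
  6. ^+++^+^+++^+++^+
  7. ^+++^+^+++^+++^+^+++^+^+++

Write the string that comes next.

From term 3 onward, concatenate the last term with the second-to-last: ^+·++ = ^+++, ^+++·^+ = ^+++^+, …
The next term joins ^+++^+^+++^+++^+^+++^+^+++ and ^+++^+^+++^+++^+.

^+++^+^+++^+++^+^+++^+^+++^+++^+^+++^+++^+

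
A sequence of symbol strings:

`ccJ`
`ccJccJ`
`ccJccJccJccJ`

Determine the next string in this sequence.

s(k+1) = s(k)·s(k) — each term doubles the last.
Doubling ccJccJccJccJ:

ccJccJccJccJccJccJccJccJ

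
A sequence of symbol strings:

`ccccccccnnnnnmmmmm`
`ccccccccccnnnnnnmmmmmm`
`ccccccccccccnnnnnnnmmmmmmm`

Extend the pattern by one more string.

ccccccccccccccnnnnnnnnmmmmmmmm

Reading off run lengths: c runs 8, 10, 12; n runs 5, 6, 7; m runs 5, 6, 7 — each is linear in n, where the shown terms are n = 3, 4, 5.
At n = 6 the blocks have lengths 14, 8, 8.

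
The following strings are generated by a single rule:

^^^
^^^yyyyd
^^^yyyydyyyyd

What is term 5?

Each term is the previous one with yyyyd appended.
From ^^^yyyydyyyyd, 2 further steps: ^^^yyyydyyyyd → ^^^yyyydyyyydyyyyd → (answer).

^^^yyyydyyyydyyyydyyyyd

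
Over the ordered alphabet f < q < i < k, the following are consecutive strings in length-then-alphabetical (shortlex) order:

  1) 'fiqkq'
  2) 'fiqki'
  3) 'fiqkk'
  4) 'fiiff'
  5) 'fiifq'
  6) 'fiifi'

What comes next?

fiifk

The successor of fiifi increments the rightmost position that isn't already k and resets every position after it to f.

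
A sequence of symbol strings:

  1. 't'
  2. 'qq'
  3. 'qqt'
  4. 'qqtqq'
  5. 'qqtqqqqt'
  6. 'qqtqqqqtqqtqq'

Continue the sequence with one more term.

This is a Fibonacci-style word recurrence s(k) = s(k−1)·s(k−2): e.g. qq·t = qqt.
So term 7 is qqtqqqqtqqtqq·qqtqqqqt.

qqtqqqqtqqtqqqqtqqqqt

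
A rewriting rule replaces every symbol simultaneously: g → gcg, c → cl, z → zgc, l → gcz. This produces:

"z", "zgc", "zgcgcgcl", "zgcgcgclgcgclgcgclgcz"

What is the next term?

Replace each of the 21 characters of zgcgcgclgcgclgcgclgcz in place — zgc gcg cl gcg cl gcg cl gcz gcg cl gcg cl gcz gcg cl gcg cl gcz gcg cl zgc — and concatenate.

zgcgcgclgcgclgcgclgczgcgclgcgclgczgcgclgcgclgczgcgclzgc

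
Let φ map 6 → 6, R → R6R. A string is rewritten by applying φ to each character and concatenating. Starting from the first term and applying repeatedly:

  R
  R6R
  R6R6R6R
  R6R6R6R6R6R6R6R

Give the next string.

R6R6R6R6R6R6R6R6R6R6R6R6R6R6R6R

φ(R6R6R6R6R6R6R6R) expands symbol-by-symbol to R6R 6 R6R 6 R6R 6 R6R 6 R6R 6 R6R 6 R6R 6 R6R; joining the 15 pieces gives the next term.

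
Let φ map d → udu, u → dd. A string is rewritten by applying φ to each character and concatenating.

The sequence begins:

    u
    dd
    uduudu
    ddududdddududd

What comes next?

Replace each of the 14 characters of ddududdddududd in place — udu udu dd udu dd udu udu udu udu dd udu dd udu udu — and concatenate.

uduududdududduduuduuduududdududduduudu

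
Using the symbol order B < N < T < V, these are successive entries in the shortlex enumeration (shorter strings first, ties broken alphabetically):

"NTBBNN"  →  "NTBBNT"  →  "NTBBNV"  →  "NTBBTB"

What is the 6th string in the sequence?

Continuing the enumeration 2 steps past NTBBTB: NTBBTB → NTBBTN → (answer).

NTBBTT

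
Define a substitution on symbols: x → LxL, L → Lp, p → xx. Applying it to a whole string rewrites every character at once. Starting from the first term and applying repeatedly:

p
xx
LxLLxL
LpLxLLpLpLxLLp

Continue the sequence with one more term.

φ(LpLxLLpLpLxLLp) expands symbol-by-symbol to Lp xx Lp LxL Lp Lp xx Lp xx Lp LxL Lp Lp xx; joining the 14 pieces gives the next term.

LpxxLpLxLLpLpxxLpxxLpLxLLpLpxx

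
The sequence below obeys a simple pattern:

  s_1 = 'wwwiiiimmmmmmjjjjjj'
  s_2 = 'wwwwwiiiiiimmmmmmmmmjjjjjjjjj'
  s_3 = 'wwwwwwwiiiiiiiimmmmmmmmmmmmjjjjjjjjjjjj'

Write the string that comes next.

wwwwwwwwwiiiiiiiiiimmmmmmmmmmmmmmmjjjjjjjjjjjjjjj

Each string has the form w^{2n-1} i^{2n} m^{3n} j^{3n}, where the shown terms are n = 2, 3, 4.
Setting n = 5 gives 9, 10, 15, 15 characters in each block.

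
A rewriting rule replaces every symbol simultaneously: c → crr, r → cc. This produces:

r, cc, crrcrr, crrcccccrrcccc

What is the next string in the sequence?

φ(crrcccccrrcccc) expands symbol-by-symbol to crr cc cc crr crr crr crr crr cc cc crr crr crr crr; joining the 14 pieces gives the next term.

crrcccccrrcrrcrrcrrcrrcccccrrcrrcrrcrr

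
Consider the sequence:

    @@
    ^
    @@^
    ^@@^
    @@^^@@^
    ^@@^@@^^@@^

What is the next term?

From term 3 onward, concatenate the second-to-last term with the last: @@·^ = @@^, ^·@@^ = ^@@^, …
So term 7 is @@^^@@^·^@@^@@^^@@^.

@@^^@@^^@@^@@^^@@^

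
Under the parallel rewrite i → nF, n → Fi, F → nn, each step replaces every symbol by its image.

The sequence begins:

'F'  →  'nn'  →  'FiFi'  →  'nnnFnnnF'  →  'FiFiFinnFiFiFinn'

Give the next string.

nnnFnnnFnnnFFiFinnnFnnnFnnnFFiFi

Replace each of the 16 characters of FiFiFinnFiFiFinn in place — nn nF nn nF nn nF Fi Fi nn nF nn nF nn nF Fi Fi — and concatenate.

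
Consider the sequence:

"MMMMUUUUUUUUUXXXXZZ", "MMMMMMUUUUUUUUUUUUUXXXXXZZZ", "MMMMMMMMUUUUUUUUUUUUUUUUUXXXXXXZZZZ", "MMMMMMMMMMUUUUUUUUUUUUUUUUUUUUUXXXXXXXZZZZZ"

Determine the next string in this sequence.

MMMMMMMMMMMMUUUUUUUUUUUUUUUUUUUUUUUUUXXXXXXXXZZZZZZ

The n-th term is 2n M's then 4n+1 U's then n+2 X's then n Z's, where the shown terms are n = 2, 3, 4, 5.
For the next term, n = 6, so the run lengths are 12, 25, 8, 6.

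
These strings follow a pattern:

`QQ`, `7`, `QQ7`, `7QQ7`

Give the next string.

Each term (from the third on) is the two preceding terms concatenated in order: term 3 = QQ·7 = QQ7.
So term 5 is QQ7·7QQ7.

QQ77QQ7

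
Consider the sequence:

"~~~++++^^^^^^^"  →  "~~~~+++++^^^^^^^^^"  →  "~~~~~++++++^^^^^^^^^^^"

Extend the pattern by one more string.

Term n consists of n ~'s, followed by n+1 +'s, followed by 2n+1 ^'s, where the shown terms are n = 3, 4, 5.
Setting n = 6 gives 6, 7, 13 characters in each block.

~~~~~~+++++++^^^^^^^^^^^^^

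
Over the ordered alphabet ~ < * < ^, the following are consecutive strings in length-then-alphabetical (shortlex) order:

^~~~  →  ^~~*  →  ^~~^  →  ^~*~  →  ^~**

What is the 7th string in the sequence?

Stepping forward 2 times from ^~**: ^~** → ^~*^, then the target.

^~^~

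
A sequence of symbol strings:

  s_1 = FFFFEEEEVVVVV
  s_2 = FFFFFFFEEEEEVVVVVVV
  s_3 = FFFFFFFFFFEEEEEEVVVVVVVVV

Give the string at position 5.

Reading off run lengths: F runs 4, 7, 10; E runs 4, 5, 6; V runs 5, 7, 9 — each is linear in n, where the shown terms are n = 2, 3, 4.
At n = 6 the blocks have lengths 16, 8, 13.

FFFFFFFFFFFFFFFFEEEEEEEEVVVVVVVVVVVVV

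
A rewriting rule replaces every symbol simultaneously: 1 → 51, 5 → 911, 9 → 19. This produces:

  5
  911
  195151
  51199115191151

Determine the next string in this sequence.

9115151191951519115119515191151

Applying the rule to each of the 14 symbols of 51199115191151 gives the pieces 911 51 51 19 19 51 51 911 51 19 51 51 911 51, which concatenate to the answer.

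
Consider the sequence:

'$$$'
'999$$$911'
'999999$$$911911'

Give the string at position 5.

Each term wraps the previous one in 999 on the left and 911 on the right.
From 999999$$$911911, 2 further steps: 999999$$$911911 → 999999999$$$911911911 → (answer).

999999999999$$$911911911911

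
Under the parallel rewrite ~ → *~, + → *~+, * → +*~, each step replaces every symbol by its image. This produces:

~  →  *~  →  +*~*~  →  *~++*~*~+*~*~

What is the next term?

+*~*~*~+*~++*~*~+*~*~*~++*~*~+*~*~

φ(*~++*~*~+*~*~) expands symbol-by-symbol to +*~ *~ *~+ *~+ +*~ *~ +*~ *~ *~+ +*~ *~ +*~ *~; joining the 13 pieces gives the next term.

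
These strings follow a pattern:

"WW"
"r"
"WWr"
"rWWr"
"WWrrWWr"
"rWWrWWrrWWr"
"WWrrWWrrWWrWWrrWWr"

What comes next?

This is a Fibonacci-style word recurrence s(k) = s(k−2)·s(k−1): e.g. WW·r = WWr.
The next term joins rWWrWWrrWWr and WWrrWWrrWWrWWrrWWr.

rWWrWWrrWWrWWrrWWrrWWrWWrrWWr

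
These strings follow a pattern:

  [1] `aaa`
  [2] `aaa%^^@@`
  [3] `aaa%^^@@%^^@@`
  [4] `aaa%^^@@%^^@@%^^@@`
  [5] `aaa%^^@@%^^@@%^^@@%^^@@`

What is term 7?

The strings grow by a fixed suffix %^^@@ each time.
From aaa%^^@@%^^@@%^^@@%^^@@, 2 further steps: aaa%^^@@%^^@@%^^@@%^^@@ → aaa%^^@@%^^@@%^^@@%^^@@%^^@@ → (answer).

aaa%^^@@%^^@@%^^@@%^^@@%^^@@%^^@@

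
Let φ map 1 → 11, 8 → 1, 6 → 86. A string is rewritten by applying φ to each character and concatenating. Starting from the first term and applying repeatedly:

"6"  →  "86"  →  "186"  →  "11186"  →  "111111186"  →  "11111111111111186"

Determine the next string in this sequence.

Replace each of the 17 characters of 11111111111111186 in place — 11 11 11 11 11 11 11 11 11 11 11 11 11 11 11 1 86 — and concatenate.

111111111111111111111111111111186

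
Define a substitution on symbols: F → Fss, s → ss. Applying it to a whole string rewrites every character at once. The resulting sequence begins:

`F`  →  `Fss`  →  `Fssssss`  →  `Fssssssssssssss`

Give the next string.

Fssssssssssssssssssssssssssssss

φ(Fssssssssssssss) expands symbol-by-symbol to Fss ss ss ss ss ss ss ss ss ss ss ss ss ss ss; joining the 15 pieces gives the next term.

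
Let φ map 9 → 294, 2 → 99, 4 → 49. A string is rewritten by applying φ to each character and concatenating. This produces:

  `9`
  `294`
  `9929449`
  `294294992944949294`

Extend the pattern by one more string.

Rewriting the 18 symbols of 294294992944949294 one by one yields 99 294 49 99 294 49 294 294 99 294 49 49 294 49 294 99 294 49; concatenated:

99294499929449294294992944949294492949929449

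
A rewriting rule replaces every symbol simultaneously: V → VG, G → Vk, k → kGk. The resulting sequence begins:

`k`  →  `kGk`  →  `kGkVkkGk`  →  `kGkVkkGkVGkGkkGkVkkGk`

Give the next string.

φ(kGkVkkGkVGkGkkGkVkkGk) expands symbol-by-symbol to kGk Vk kGk VG kGk kGk Vk kGk VG Vk kGk Vk kGk kGk Vk kGk VG kGk kGk Vk kGk; joining the 21 pieces gives the next term.

kGkVkkGkVGkGkkGkVkkGkVGVkkGkVkkGkkGkVkkGkVGkGkkGkVkkGk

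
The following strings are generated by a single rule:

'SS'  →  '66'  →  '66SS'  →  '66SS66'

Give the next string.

66SS6666SS

This is a Fibonacci-style word recurrence s(k) = s(k−1)·s(k−2): e.g. 66·SS = 66SS.
Continuing: 66SS66 · 66SS gives term 5.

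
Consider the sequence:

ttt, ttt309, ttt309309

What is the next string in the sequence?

ttt309309309

Every step adds 309 to the end: s(k+1) = s(k)·309.
One more step from ttt309309 gives the answer.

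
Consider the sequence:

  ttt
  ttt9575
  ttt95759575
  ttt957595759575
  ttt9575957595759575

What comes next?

Each term is the previous one with 9575 appended.
So the next term is ttt9575957595759575·9575.

ttt95759575957595759575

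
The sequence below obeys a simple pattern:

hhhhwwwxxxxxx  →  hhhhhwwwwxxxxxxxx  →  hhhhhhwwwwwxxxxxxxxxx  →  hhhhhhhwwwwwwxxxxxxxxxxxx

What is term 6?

The n-th term is n+1 h's then n w's then 2n x's, where the shown terms are n = 3, 4, 5, 6.
For term 6, n = 8, so the run lengths are 9, 8, 16.

hhhhhhhhhwwwwwwwwxxxxxxxxxxxxxxxx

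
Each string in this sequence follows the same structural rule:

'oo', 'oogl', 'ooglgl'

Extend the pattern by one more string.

ooglglgl

The strings grow by a fixed suffix gl each time.
One more step from ooglgl gives the answer.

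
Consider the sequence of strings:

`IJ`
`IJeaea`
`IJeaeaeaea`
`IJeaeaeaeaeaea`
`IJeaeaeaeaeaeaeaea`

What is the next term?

IJeaeaeaeaeaeaeaeaeaea

Each term is the previous one with eaea appended.
One more step from IJeaeaeaeaeaeaeaea gives the answer.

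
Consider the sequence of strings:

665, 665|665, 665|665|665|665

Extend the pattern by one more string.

665|665|665|665|665|665|665|665

Every step duplicates the string with '|' between the halves.
So the next term is two copies of 665|665|665|665 with '|' between the halves.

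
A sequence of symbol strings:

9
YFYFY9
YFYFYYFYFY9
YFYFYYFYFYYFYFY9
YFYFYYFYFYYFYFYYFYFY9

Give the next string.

Every step adds YFYFY at the front: s(k+1) = YFYFY·s(k).
Applying this once more to YFYFYYFYFYYFYFYYFYFY9:

YFYFYYFYFYYFYFYYFYFYYFYFY9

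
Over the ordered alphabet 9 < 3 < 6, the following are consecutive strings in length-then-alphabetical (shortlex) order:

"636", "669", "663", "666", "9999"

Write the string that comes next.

9993

Find the rightmost character of 9999 below 6, bump it to the next letter, and reset everything to its right to 9.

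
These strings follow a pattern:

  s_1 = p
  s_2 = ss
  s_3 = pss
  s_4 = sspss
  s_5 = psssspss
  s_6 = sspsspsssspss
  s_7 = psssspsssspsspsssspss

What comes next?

From term 3 onward, concatenate the second-to-last term with the last: p·ss = pss, ss·pss = sspss, …
The next term joins sspsspsssspss and psssspsssspsspsssspss.

sspsspsssspsspsssspsssspsspsssspss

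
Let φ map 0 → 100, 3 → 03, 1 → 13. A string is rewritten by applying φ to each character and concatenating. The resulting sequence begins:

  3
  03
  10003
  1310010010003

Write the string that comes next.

Replace each of the 13 characters of 1310010010003 in place — 13 03 13 100 100 13 100 100 13 100 100 100 03 — and concatenate.

130313100100131001001310010010003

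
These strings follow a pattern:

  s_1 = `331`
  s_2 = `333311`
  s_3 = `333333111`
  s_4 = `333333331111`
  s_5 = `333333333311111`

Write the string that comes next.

333333333333111111

The n-th term is 2n 3's then n 1's (n = 1, 2, …).
At n = 6 the blocks have lengths 12, 6.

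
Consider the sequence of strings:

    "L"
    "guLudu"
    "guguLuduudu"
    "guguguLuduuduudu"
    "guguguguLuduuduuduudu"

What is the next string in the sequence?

Each term wraps the previous one in gu on the left and udu on the right.
Applying this once more to guguguguLuduuduuduudu:

guguguguguLuduuduuduuduudu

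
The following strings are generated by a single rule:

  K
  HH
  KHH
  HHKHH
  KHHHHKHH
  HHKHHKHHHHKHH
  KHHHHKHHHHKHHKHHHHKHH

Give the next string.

HHKHHKHHHHKHHKHHHHKHHHHKHHKHHHHKHH

Each term (from the third on) is the two preceding terms concatenated in order: term 3 = K·HH = KHH.
So term 8 is HHKHHKHHHHKHH·KHHHHKHHHHKHHKHHHHKHH.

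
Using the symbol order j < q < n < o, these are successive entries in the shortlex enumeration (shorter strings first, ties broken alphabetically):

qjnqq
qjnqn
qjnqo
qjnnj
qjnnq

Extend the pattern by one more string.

qjnnn

The successor of qjnnq increments the rightmost position that isn't already o and resets every position after it to j.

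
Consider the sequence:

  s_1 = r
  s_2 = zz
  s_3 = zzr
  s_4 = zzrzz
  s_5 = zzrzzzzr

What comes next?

zzrzzzzrzzrzz

Each term (from the third on) is the previous term followed by the one before it: term 3 = zz·r = zzr.
The next term joins zzrzzzzr and zzrzz.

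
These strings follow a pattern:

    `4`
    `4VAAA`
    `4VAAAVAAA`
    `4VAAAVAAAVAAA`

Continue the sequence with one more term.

The strings grow by a fixed suffix VAAA each time.
Applying this once more to 4VAAAVAAAVAAA:

4VAAAVAAAVAAAVAAA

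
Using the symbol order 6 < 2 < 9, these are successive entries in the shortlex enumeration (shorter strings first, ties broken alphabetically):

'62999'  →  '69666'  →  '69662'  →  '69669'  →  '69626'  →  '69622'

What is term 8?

69696

Stepping forward 2 times from 69622: 69622 → 69629, then the target.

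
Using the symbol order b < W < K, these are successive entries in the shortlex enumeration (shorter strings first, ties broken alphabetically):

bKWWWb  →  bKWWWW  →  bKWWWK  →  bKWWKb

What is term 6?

bKWWKK

Advancing 2 positions from bKWWKb through bKWWKb → bKWWKW reaches term 6.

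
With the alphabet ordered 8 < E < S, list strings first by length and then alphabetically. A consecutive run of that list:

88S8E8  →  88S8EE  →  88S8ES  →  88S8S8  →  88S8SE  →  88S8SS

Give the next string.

88SE88

The successor of 88S8SS increments the rightmost position that isn't already S and resets every position after it to 8.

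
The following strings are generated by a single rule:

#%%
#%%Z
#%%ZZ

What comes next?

#%%ZZZ

Every step adds Z to the end: s(k+1) = s(k)·Z.
So the next term is #%%ZZ·Z.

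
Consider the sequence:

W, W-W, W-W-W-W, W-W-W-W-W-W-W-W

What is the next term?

Each string is two copies of the previous one joined by '-'.
One more doubling of W-W-W-W-W-W-W-W gives the answer.

W-W-W-W-W-W-W-W-W-W-W-W-W-W-W-W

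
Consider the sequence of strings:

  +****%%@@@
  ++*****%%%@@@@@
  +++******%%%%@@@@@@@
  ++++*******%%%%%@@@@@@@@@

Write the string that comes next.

Term n consists of n-1 +'s, followed by n+2 *'s, followed by n %'s, followed by 2n-1 @'s, where the shown terms are n = 2, 3, 4, 5.
At n = 6 the blocks have lengths 5, 8, 6, 11.

+++++********%%%%%%@@@@@@@@@@@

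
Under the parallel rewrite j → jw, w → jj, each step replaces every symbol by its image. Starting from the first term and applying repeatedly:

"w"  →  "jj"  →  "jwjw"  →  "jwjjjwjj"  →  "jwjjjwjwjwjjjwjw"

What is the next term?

jwjjjwjwjwjjjwjjjwjjjwjwjwjjjwjj

Applying the rule to each of the 16 symbols of jwjjjwjwjwjjjwjw gives the pieces jw jj jw jw jw jj jw jj jw jj jw jw jw jj jw jj, which concatenate to the answer.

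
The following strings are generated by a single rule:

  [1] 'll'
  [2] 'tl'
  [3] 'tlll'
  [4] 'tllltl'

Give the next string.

tllltltlll

This is a Fibonacci-style word recurrence s(k) = s(k−1)·s(k−2): e.g. tl·ll = tlll.
Continuing: tllltl · tlll gives term 5.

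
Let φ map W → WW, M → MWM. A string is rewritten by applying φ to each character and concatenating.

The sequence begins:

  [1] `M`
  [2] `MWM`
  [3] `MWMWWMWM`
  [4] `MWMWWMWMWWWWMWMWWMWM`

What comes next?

MWMWWMWMWWWWMWMWWMWMWWWWWWWWMWMWWMWMWWWWMWMWWMWM

φ(MWMWWMWMWWWWMWMWWMWM) expands symbol-by-symbol to MWM WW MWM WW WW MWM WW MWM WW WW WW WW MWM WW MWM WW WW MWM WW MWM; joining the 20 pieces gives the next term.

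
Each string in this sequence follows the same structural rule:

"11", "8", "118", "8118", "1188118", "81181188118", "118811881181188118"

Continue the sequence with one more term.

81181188118118811881181188118

This is a Fibonacci-style word recurrence s(k) = s(k−2)·s(k−1): e.g. 11·8 = 118.
Continuing: 81181188118 · 118811881181188118 gives term 8.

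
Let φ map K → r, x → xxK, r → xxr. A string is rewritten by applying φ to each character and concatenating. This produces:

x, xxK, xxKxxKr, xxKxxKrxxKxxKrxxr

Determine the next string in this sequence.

φ(xxKxxKrxxKxxKrxxr) expands symbol-by-symbol to xxK xxK r xxK xxK r xxr xxK xxK r xxK xxK r xxr xxK xxK xxr; joining the 17 pieces gives the next term.

xxKxxKrxxKxxKrxxrxxKxxKrxxKxxKrxxrxxKxxKxxr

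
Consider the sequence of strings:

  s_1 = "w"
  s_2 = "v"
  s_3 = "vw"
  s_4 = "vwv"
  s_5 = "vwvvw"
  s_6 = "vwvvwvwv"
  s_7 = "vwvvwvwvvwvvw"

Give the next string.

vwvvwvwvvwvvwvwvvwvwv

From term 3 onward, concatenate the last term with the second-to-last: v·w = vw, vw·v = vwv, …
Continuing: vwvvwvwvvwvvw · vwvvwvwv gives term 8.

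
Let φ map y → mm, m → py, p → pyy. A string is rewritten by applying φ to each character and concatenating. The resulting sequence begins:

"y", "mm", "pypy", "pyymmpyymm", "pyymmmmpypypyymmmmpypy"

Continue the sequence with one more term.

Rewriting the 22 symbols of pyymmmmpypypyymmmmpypy one by one yields pyy mm mm py py py py pyy mm pyy mm pyy mm mm py py py py pyy mm pyy mm; concatenated:

pyymmmmpypypypypyymmpyymmpyymmmmpypypypypyymmpyymm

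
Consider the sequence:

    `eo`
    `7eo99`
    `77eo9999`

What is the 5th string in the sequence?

Every step adds 7 to the front and 99 to the end of the previous string.
From 77eo9999, 2 further steps: 77eo9999 → 777eo999999 → (answer).

7777eo99999999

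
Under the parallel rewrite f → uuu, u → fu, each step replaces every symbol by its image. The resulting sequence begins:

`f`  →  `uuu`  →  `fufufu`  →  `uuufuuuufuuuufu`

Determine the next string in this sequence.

fufufuuuufufufufuuuufufufufuuuufu

φ(uuufuuuufuuuufu) expands symbol-by-symbol to fu fu fu uuu fu fu fu fu uuu fu fu fu fu uuu fu; joining the 15 pieces gives the next term.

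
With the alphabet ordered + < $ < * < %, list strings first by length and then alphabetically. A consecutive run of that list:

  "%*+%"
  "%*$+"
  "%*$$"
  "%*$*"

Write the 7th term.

%**$

Continuing the enumeration 3 steps past %*$*: %*$* → %*$% → %**+ → (answer).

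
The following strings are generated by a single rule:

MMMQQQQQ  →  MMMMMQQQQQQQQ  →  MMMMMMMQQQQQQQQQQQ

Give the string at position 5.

MMMMMMMMMMMQQQQQQQQQQQQQQQQQ

Term n consists of 2n+1 M's, followed by 3n+2 Q's (n = 1, 2, …).
For term 5, n = 5, so the run lengths are 11, 17.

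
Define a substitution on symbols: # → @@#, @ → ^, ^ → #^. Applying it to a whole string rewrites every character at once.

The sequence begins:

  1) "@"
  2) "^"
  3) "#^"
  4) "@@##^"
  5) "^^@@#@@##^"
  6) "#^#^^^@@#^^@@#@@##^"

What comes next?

φ(#^#^^^@@#^^@@#@@##^) expands symbol-by-symbol to @@# #^ @@# #^ #^ #^ ^ ^ @@# #^ #^ ^ ^ @@# ^ ^ @@# @@# #^; joining the 19 pieces gives the next term.

@@##^@@##^#^#^^^@@##^#^^^@@#^^@@#@@##^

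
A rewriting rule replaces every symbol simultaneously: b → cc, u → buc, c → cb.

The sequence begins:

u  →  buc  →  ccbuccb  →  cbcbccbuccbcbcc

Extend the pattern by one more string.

cbcccbcccbcbccbuccbcbcccbcccbcb

Replace each of the 15 characters of cbcbccbuccbcbcc in place — cb cc cb cc cb cb cc buc cb cb cc cb cc cb cb — and concatenate.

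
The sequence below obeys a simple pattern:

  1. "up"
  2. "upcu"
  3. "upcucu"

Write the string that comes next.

upcucucu

The strings grow by a fixed suffix cu each time.
One more step from upcucu gives the answer.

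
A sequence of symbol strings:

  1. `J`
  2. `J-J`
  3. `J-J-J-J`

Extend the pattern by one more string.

Every step duplicates the string with '-' between the halves.
Doubling J-J-J-J with '-' between the halves:

J-J-J-J-J-J-J-J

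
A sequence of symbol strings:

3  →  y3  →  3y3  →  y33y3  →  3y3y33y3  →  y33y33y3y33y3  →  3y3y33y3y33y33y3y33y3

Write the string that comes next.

Each term (from the third on) is the two preceding terms concatenated in order: term 3 = 3·y3 = 3y3.
The next term joins y33y33y3y33y3 and 3y3y33y3y33y33y3y33y3.

y33y33y3y33y33y3y33y3y33y33y3y33y3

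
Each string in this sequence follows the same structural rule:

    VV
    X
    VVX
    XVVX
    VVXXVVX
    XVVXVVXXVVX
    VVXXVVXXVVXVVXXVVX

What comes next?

Each term (from the third on) is the two preceding terms concatenated in order: term 3 = VV·X = VVX.
Continuing: XVVXVVXXVVX · VVXXVVXXVVXVVXXVVX gives term 8.

XVVXVVXXVVXVVXXVVXXVVXVVXXVVX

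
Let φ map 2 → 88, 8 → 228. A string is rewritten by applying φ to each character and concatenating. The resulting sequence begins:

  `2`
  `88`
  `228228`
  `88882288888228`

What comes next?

22822822822888882282282282282288888228

φ(88882288888228) expands symbol-by-symbol to 228 228 228 228 88 88 228 228 228 228 228 88 88 228; joining the 14 pieces gives the next term.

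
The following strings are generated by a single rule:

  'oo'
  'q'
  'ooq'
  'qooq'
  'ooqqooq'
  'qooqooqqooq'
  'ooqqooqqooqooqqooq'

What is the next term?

qooqooqqooqooqqooqqooqooqqooq

From term 3 onward, concatenate the second-to-last term with the last: oo·q = ooq, q·ooq = qooq, …
Continuing: qooqooqqooq · ooqqooqqooqooqqooq gives term 8.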